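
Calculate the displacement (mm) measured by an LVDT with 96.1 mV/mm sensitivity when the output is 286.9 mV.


Displacement = Vout / sensitivity.
d = 286.9 / 96.1
d = 2.985 mm

2.985 mm


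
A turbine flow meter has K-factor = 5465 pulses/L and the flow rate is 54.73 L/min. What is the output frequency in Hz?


Frequency = K * Q / 60 (converting L/min to L/s).
f = 5465 * 54.73 / 60
f = 299099.45 / 60
f = 4984.99 Hz

4984.99 Hz


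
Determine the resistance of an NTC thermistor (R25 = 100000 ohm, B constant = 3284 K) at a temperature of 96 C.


NTC thermistor equation: Rt = R25 * exp(B * (1/T - 1/T25)).
T in Kelvin: 369.15 K, T25 = 298.15 K
1/T - 1/T25 = 1/369.15 - 1/298.15 = -0.00064509
B * (1/T - 1/T25) = 3284 * -0.00064509 = -2.1185
Rt = 100000 * exp(-2.1185) = 12021.5 ohm

12021.5 ohm


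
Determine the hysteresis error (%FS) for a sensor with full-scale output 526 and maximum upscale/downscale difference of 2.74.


Hysteresis = (max difference / full scale) * 100%.
H = (2.74 / 526) * 100
H = 0.521 %FS

0.521 %FS


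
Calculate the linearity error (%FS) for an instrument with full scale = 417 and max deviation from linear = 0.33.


Linearity error = (max deviation / full scale) * 100%.
Linearity = (0.33 / 417) * 100
Linearity = 0.079 %FS

0.079 %FS


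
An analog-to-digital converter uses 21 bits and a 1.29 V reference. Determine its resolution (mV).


The resolution (LSB) of an ADC is Vref / 2^n.
LSB = 1.29 / 2^21
LSB = 1.29 / 2097152
LSB = 6.2e-07 V = 0.00061512 mV

0.00061512 mV


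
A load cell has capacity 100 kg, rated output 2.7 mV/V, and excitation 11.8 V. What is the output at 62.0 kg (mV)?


Vout = rated_output * Vex * (load / capacity).
Vout = 2.7 * 11.8 * (62.0 / 100)
Vout = 2.7 * 11.8 * 0.62
Vout = 19.753 mV

19.753 mV


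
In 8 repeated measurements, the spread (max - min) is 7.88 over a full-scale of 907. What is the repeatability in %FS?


Repeatability = (spread / full scale) * 100%.
R = (7.88 / 907) * 100
R = 0.869 %FS

0.869 %FS


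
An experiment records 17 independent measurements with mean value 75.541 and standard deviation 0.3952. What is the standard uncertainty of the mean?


The standard uncertainty for Type A evaluation is u = s / sqrt(n).
u = 0.3952 / sqrt(17)
u = 0.3952 / 4.1231
u = 0.0959

0.0959


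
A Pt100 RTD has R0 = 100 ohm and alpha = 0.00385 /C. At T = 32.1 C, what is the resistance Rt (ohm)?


The RTD equation: Rt = R0 * (1 + alpha * T).
Rt = 100 * (1 + 0.00385 * 32.1)
Rt = 100 * (1 + 0.123585)
Rt = 100 * 1.123585
Rt = 112.359 ohm

112.359 ohm


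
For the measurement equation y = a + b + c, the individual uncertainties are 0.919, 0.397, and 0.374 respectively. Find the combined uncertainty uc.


For a sum of independent quantities, uc = sqrt(u1^2 + u2^2 + u3^2).
uc = sqrt(0.919^2 + 0.397^2 + 0.374^2)
uc = sqrt(0.844561 + 0.157609 + 0.139876)
uc = 1.0687

1.0687


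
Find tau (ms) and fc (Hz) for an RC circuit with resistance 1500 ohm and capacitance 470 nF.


Time constant: tau = R * C.
tau = 1500 * 4.70e-07 = 0.000705 s
tau = 0.705 ms
Cutoff frequency: fc = 1 / (2*pi*R*C).
fc = 1 / (2*pi*0.000705) = 225.75 Hz

tau = 0.705 ms, fc = 225.75 Hz


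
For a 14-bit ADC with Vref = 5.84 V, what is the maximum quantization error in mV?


The maximum quantization error is +/- LSB/2.
LSB = Vref / 2^n = 5.84 / 16384 = 0.00035645 V
Max error = LSB / 2 = 0.00035645 / 2 = 0.00017822 V
Max error = 0.1782 mV

0.1782 mV


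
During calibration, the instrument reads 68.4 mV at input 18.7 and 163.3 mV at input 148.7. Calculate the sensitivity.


Sensitivity = (y2 - y1) / (x2 - x1).
S = (163.3 - 68.4) / (148.7 - 18.7)
S = 94.9 / 130.0
S = 0.73 mV/unit

0.73 mV/unit


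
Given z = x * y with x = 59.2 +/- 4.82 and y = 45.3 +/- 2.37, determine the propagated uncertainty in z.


For a product z = x*y, the relative uncertainty is:
uz/z = sqrt((ux/x)^2 + (uy/y)^2)
Relative uncertainties: ux/x = 4.82/59.2 = 0.081419
uy/y = 2.37/45.3 = 0.052318
z = 59.2 * 45.3 = 2681.8
uz = 2681.8 * sqrt(0.081419^2 + 0.052318^2) = 259.538

259.538


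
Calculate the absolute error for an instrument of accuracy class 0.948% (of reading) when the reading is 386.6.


Absolute error = (accuracy% / 100) * reading.
Error = (0.948 / 100) * 386.6
Error = 0.00948 * 386.6
Error = 3.665

3.665


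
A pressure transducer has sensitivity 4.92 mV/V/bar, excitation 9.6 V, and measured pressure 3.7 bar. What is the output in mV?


Output = sensitivity * Vex * P.
Vout = 4.92 * 9.6 * 3.7
Vout = 47.232 * 3.7
Vout = 174.76 mV

174.76 mV


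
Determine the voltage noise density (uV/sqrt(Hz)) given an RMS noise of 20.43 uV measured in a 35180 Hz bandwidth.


Noise spectral density = Vrms / sqrt(BW).
NSD = 20.43 / sqrt(35180)
NSD = 20.43 / 187.5633
NSD = 0.1089 uV/sqrt(Hz)

0.1089 uV/sqrt(Hz)


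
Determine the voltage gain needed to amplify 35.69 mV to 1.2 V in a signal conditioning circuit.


Gain = Vout / Vin (converting to same units).
G = 1.2 V / 35.69 mV
G = 1200.0 mV / 35.69 mV
G = 33.62

33.62


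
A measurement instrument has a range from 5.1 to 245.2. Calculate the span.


Span = upper range - lower range.
Span = 245.2 - (5.1)
Span = 240.1

240.1


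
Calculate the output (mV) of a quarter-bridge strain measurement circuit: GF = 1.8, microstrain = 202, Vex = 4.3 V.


Quarter bridge output: Vout = (GF * epsilon * Vex) / 4.
Vout = (1.8 * 202e-6 * 4.3) / 4
Vout = 0.00156348 / 4 V
Vout = 0.00039087 V = 0.3909 mV

0.3909 mV


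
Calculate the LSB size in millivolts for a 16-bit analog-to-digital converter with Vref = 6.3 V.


The resolution (LSB) of an ADC is Vref / 2^n.
LSB = 6.3 / 2^16
LSB = 6.3 / 65536
LSB = 9.613e-05 V = 0.09613037 mV

0.09613037 mV


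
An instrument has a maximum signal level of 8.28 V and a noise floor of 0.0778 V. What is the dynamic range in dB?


Dynamic range = 20 * log10(Vmax / Vnoise).
DR = 20 * log10(8.28 / 0.0778)
DR = 20 * log10(106.43)
DR = 40.54 dB

40.54 dB


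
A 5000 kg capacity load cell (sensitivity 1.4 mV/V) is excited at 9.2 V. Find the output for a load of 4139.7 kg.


Vout = rated_output * Vex * (load / capacity).
Vout = 1.4 * 9.2 * (4139.7 / 5000)
Vout = 1.4 * 9.2 * 0.82794
Vout = 10.664 mV

10.664 mV


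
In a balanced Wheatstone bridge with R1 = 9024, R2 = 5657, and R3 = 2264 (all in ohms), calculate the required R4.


At balance: R1*R4 = R2*R3, so R4 = R2*R3/R1.
R4 = 5657 * 2264 / 9024
R4 = 12807448 / 9024
R4 = 1419.27 ohm

1419.27 ohm


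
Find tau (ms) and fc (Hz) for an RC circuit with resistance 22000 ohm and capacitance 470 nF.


Time constant: tau = R * C.
tau = 22000 * 4.70e-07 = 0.01034 s
tau = 10.34 ms
Cutoff frequency: fc = 1 / (2*pi*R*C).
fc = 1 / (2*pi*0.01034) = 15.39 Hz

tau = 10.34 ms, fc = 15.39 Hz


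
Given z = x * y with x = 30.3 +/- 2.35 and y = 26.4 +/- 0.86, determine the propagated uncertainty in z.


For a product z = x*y, the relative uncertainty is:
uz/z = sqrt((ux/x)^2 + (uy/y)^2)
Relative uncertainties: ux/x = 2.35/30.3 = 0.077558
uy/y = 0.86/26.4 = 0.032576
z = 30.3 * 26.4 = 799.9
uz = 799.9 * sqrt(0.077558^2 + 0.032576^2) = 67.29

67.29


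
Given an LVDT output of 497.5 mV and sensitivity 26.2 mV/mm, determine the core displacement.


Displacement = Vout / sensitivity.
d = 497.5 / 26.2
d = 18.989 mm

18.989 mm


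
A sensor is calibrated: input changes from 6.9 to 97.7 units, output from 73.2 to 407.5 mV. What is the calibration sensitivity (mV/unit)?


Sensitivity = (y2 - y1) / (x2 - x1).
S = (407.5 - 73.2) / (97.7 - 6.9)
S = 334.3 / 90.8
S = 3.6817 mV/unit

3.6817 mV/unit


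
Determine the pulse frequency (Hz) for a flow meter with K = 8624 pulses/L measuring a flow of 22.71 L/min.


Frequency = K * Q / 60 (converting L/min to L/s).
f = 8624 * 22.71 / 60
f = 195851.04 / 60
f = 3264.18 Hz

3264.18 Hz


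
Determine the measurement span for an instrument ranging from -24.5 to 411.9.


Span = upper range - lower range.
Span = 411.9 - (-24.5)
Span = 436.4

436.4


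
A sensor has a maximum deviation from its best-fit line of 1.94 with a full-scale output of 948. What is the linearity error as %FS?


Linearity error = (max deviation / full scale) * 100%.
Linearity = (1.94 / 948) * 100
Linearity = 0.205 %FS

0.205 %FS


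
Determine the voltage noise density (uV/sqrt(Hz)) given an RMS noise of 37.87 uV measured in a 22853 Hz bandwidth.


Noise spectral density = Vrms / sqrt(BW).
NSD = 37.87 / sqrt(22853)
NSD = 37.87 / 151.1721
NSD = 0.2505 uV/sqrt(Hz)

0.2505 uV/sqrt(Hz)


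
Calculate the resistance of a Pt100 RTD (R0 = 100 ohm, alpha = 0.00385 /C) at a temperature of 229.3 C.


The RTD equation: Rt = R0 * (1 + alpha * T).
Rt = 100 * (1 + 0.00385 * 229.3)
Rt = 100 * (1 + 0.882805)
Rt = 100 * 1.882805
Rt = 188.281 ohm

188.281 ohm


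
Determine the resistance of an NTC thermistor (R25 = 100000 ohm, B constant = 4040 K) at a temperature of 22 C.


NTC thermistor equation: Rt = R25 * exp(B * (1/T - 1/T25)).
T in Kelvin: 295.15 K, T25 = 298.15 K
1/T - 1/T25 = 1/295.15 - 1/298.15 = 3.409e-05
B * (1/T - 1/T25) = 4040 * 3.409e-05 = 0.1377
Rt = 100000 * exp(0.1377) = 114766.4 ohm

114766.4 ohm


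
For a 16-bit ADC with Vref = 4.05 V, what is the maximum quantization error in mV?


The maximum quantization error is +/- LSB/2.
LSB = Vref / 2^n = 4.05 / 65536 = 6.18e-05 V
Max error = LSB / 2 = 6.18e-05 / 2 = 3.09e-05 V
Max error = 0.0309 mV

0.0309 mV


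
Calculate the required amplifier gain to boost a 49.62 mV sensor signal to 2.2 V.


Gain = Vout / Vin (converting to same units).
G = 2.2 V / 49.62 mV
G = 2200.0 mV / 49.62 mV
G = 44.34

44.34


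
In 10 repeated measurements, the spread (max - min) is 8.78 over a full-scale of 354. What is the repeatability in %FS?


Repeatability = (spread / full scale) * 100%.
R = (8.78 / 354) * 100
R = 2.48 %FS

2.48 %FS


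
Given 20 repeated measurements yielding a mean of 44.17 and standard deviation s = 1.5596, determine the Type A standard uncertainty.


The standard uncertainty for Type A evaluation is u = s / sqrt(n).
u = 1.5596 / sqrt(20)
u = 1.5596 / 4.4721
u = 0.3487

0.3487


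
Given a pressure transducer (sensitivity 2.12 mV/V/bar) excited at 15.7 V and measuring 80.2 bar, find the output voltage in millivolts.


Output = sensitivity * Vex * P.
Vout = 2.12 * 15.7 * 80.2
Vout = 33.284 * 80.2
Vout = 2669.38 mV

2669.38 mV


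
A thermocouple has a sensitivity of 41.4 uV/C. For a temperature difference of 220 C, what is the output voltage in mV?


The thermocouple output V = sensitivity * dT.
V = 41.4 uV/C * 220 C
V = 9108.0 uV
V = 9.108 mV

9.108 mV


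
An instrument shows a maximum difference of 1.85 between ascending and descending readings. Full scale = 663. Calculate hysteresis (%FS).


Hysteresis = (max difference / full scale) * 100%.
H = (1.85 / 663) * 100
H = 0.279 %FS

0.279 %FS


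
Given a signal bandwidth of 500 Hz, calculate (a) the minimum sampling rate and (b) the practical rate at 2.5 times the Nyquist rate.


By Nyquist theorem, fs_min = 2 * fmax.
fs_min = 2 * 500 = 1000 Hz
Practical rate = 2.5 * fs_min = 2.5 * 1000 = 2500 Hz

fs_min = 1000 Hz, fs_practical = 2500 Hz


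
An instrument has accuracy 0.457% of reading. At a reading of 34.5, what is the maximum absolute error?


Absolute error = (accuracy% / 100) * reading.
Error = (0.457 / 100) * 34.5
Error = 0.00457 * 34.5
Error = 0.1577

0.1577


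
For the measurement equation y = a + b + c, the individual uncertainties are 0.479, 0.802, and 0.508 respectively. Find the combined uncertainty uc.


For a sum of independent quantities, uc = sqrt(u1^2 + u2^2 + u3^2).
uc = sqrt(0.479^2 + 0.802^2 + 0.508^2)
uc = sqrt(0.229441 + 0.643204 + 0.258064)
uc = 1.0633

1.0633


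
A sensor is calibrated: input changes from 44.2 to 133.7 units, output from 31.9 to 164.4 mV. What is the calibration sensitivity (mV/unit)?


Sensitivity = (y2 - y1) / (x2 - x1).
S = (164.4 - 31.9) / (133.7 - 44.2)
S = 132.5 / 89.5
S = 1.4804 mV/unit

1.4804 mV/unit


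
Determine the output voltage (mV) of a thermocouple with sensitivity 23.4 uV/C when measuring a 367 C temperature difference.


The thermocouple output V = sensitivity * dT.
V = 23.4 uV/C * 367 C
V = 8587.8 uV
V = 8.588 mV

8.588 mV


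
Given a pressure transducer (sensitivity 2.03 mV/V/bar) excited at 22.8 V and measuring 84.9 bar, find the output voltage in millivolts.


Output = sensitivity * Vex * P.
Vout = 2.03 * 22.8 * 84.9
Vout = 46.284 * 84.9
Vout = 3929.51 mV

3929.51 mV


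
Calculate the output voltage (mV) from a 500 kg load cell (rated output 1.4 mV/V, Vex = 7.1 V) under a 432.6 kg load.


Vout = rated_output * Vex * (load / capacity).
Vout = 1.4 * 7.1 * (432.6 / 500)
Vout = 1.4 * 7.1 * 0.8652
Vout = 8.6 mV

8.6 mV


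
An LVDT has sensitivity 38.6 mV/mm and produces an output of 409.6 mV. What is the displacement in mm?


Displacement = Vout / sensitivity.
d = 409.6 / 38.6
d = 10.611 mm

10.611 mm


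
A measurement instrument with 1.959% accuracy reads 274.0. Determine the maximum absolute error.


Absolute error = (accuracy% / 100) * reading.
Error = (1.959 / 100) * 274.0
Error = 0.01959 * 274.0
Error = 5.3677

5.3677


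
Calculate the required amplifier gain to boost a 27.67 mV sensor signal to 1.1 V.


Gain = Vout / Vin (converting to same units).
G = 1.1 V / 27.67 mV
G = 1100.0 mV / 27.67 mV
G = 39.75

39.75


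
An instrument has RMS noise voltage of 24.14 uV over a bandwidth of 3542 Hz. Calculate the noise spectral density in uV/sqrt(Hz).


Noise spectral density = Vrms / sqrt(BW).
NSD = 24.14 / sqrt(3542)
NSD = 24.14 / 59.5147
NSD = 0.4056 uV/sqrt(Hz)

0.4056 uV/sqrt(Hz)


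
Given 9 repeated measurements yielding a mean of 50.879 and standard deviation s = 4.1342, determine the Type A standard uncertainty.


The standard uncertainty for Type A evaluation is u = s / sqrt(n).
u = 4.1342 / sqrt(9)
u = 4.1342 / 3.0
u = 1.3781

1.3781


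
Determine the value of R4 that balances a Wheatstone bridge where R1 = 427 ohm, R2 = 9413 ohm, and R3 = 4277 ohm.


At balance: R1*R4 = R2*R3, so R4 = R2*R3/R1.
R4 = 9413 * 4277 / 427
R4 = 40259401 / 427
R4 = 94284.31 ohm

94284.31 ohm


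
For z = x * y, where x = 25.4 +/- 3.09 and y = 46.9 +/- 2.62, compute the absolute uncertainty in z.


For a product z = x*y, the relative uncertainty is:
uz/z = sqrt((ux/x)^2 + (uy/y)^2)
Relative uncertainties: ux/x = 3.09/25.4 = 0.121654
uy/y = 2.62/46.9 = 0.055864
z = 25.4 * 46.9 = 1191.3
uz = 1191.3 * sqrt(0.121654^2 + 0.055864^2) = 159.47

159.47


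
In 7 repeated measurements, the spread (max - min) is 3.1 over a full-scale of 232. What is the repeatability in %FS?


Repeatability = (spread / full scale) * 100%.
R = (3.1 / 232) * 100
R = 1.336 %FS

1.336 %FS


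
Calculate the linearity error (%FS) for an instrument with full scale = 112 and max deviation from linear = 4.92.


Linearity error = (max deviation / full scale) * 100%.
Linearity = (4.92 / 112) * 100
Linearity = 4.393 %FS

4.393 %FS


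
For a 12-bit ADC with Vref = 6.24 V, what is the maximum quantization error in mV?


The maximum quantization error is +/- LSB/2.
LSB = Vref / 2^n = 6.24 / 4096 = 0.00152344 V
Max error = LSB / 2 = 0.00152344 / 2 = 0.00076172 V
Max error = 0.7617 mV

0.7617 mV


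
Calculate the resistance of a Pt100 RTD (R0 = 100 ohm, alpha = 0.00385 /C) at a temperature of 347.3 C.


The RTD equation: Rt = R0 * (1 + alpha * T).
Rt = 100 * (1 + 0.00385 * 347.3)
Rt = 100 * (1 + 1.337105)
Rt = 100 * 2.337105
Rt = 233.711 ohm

233.711 ohm


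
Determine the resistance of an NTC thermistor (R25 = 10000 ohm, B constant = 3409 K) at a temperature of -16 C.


NTC thermistor equation: Rt = R25 * exp(B * (1/T - 1/T25)).
T in Kelvin: 257.15 K, T25 = 298.15 K
1/T - 1/T25 = 1/257.15 - 1/298.15 = 0.00053476
B * (1/T - 1/T25) = 3409 * 0.00053476 = 1.823
Rt = 10000 * exp(1.823) = 61904.8 ohm

61904.8 ohm


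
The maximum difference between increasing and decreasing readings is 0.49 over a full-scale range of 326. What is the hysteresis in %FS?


Hysteresis = (max difference / full scale) * 100%.
H = (0.49 / 326) * 100
H = 0.15 %FS

0.15 %FS


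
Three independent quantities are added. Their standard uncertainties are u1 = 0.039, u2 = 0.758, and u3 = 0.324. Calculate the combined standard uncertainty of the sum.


For a sum of independent quantities, uc = sqrt(u1^2 + u2^2 + u3^2).
uc = sqrt(0.039^2 + 0.758^2 + 0.324^2)
uc = sqrt(0.001521 + 0.574564 + 0.104976)
uc = 0.8253

0.8253


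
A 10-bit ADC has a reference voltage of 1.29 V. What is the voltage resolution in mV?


The resolution (LSB) of an ADC is Vref / 2^n.
LSB = 1.29 / 2^10
LSB = 1.29 / 1024
LSB = 0.00125977 V = 1.25976562 mV

1.25976562 mV


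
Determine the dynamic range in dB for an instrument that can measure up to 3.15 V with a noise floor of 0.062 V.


Dynamic range = 20 * log10(Vmax / Vnoise).
DR = 20 * log10(3.15 / 0.062)
DR = 20 * log10(50.81)
DR = 34.12 dB

34.12 dB


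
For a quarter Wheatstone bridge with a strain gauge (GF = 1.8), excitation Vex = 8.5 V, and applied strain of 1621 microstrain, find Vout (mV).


Quarter bridge output: Vout = (GF * epsilon * Vex) / 4.
Vout = (1.8 * 1621e-6 * 8.5) / 4
Vout = 0.0248013 / 4 V
Vout = 0.00620032 V = 6.2003 mV

6.2003 mV


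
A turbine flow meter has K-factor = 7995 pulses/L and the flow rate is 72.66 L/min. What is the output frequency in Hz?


Frequency = K * Q / 60 (converting L/min to L/s).
f = 7995 * 72.66 / 60
f = 580916.7 / 60
f = 9681.94 Hz

9681.94 Hz


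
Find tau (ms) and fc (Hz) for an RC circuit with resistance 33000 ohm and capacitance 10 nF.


Time constant: tau = R * C.
tau = 33000 * 1.00e-08 = 0.00033 s
tau = 0.33 ms
Cutoff frequency: fc = 1 / (2*pi*R*C).
fc = 1 / (2*pi*0.00033) = 482.29 Hz

tau = 0.33 ms, fc = 482.29 Hz


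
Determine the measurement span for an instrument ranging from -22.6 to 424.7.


Span = upper range - lower range.
Span = 424.7 - (-22.6)
Span = 447.3

447.3


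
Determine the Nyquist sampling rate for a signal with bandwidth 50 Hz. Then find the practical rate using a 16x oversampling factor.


By Nyquist theorem, fs_min = 2 * fmax.
fs_min = 2 * 50 = 100 Hz
Practical rate = 16 * fs_min = 16 * 100 = 1600 Hz

fs_min = 100 Hz, fs_practical = 1600 Hz


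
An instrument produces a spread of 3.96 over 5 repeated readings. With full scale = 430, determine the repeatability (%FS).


Repeatability = (spread / full scale) * 100%.
R = (3.96 / 430) * 100
R = 0.921 %FS

0.921 %FS


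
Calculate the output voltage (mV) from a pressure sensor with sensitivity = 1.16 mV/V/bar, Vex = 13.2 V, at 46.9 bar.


Output = sensitivity * Vex * P.
Vout = 1.16 * 13.2 * 46.9
Vout = 15.312 * 46.9
Vout = 718.13 mV

718.13 mV


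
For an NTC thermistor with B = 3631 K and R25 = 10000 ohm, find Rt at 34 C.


NTC thermistor equation: Rt = R25 * exp(B * (1/T - 1/T25)).
T in Kelvin: 307.15 K, T25 = 298.15 K
1/T - 1/T25 = 1/307.15 - 1/298.15 = -9.828e-05
B * (1/T - 1/T25) = 3631 * -9.828e-05 = -0.3568
Rt = 10000 * exp(-0.3568) = 6998.8 ohm

6998.8 ohm


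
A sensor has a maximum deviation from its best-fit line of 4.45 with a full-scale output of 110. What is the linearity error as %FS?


Linearity error = (max deviation / full scale) * 100%.
Linearity = (4.45 / 110) * 100
Linearity = 4.045 %FS

4.045 %FS


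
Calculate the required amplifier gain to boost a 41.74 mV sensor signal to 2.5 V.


Gain = Vout / Vin (converting to same units).
G = 2.5 V / 41.74 mV
G = 2500.0 mV / 41.74 mV
G = 59.89

59.89


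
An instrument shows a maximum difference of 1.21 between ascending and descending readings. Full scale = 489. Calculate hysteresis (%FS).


Hysteresis = (max difference / full scale) * 100%.
H = (1.21 / 489) * 100
H = 0.247 %FS

0.247 %FS


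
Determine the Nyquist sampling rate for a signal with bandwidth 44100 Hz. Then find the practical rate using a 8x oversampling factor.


By Nyquist theorem, fs_min = 2 * fmax.
fs_min = 2 * 44100 = 88200 Hz
Practical rate = 8 * fs_min = 8 * 88200 = 705600 Hz

fs_min = 88200 Hz, fs_practical = 705600 Hz


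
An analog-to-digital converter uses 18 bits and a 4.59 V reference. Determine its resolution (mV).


The resolution (LSB) of an ADC is Vref / 2^n.
LSB = 4.59 / 2^18
LSB = 4.59 / 262144
LSB = 1.751e-05 V = 0.01750946 mV

0.01750946 mV


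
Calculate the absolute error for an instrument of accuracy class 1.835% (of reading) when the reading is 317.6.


Absolute error = (accuracy% / 100) * reading.
Error = (1.835 / 100) * 317.6
Error = 0.01835 * 317.6
Error = 5.828

5.828


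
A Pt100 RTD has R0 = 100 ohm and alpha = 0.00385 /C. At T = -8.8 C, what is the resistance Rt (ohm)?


The RTD equation: Rt = R0 * (1 + alpha * T).
Rt = 100 * (1 + 0.00385 * -8.8)
Rt = 100 * (1 + -0.03388)
Rt = 100 * 0.96612
Rt = 96.612 ohm

96.612 ohm


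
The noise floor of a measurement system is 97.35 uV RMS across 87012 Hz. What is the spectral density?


Noise spectral density = Vrms / sqrt(BW).
NSD = 97.35 / sqrt(87012)
NSD = 97.35 / 294.978
NSD = 0.33 uV/sqrt(Hz)

0.33 uV/sqrt(Hz)


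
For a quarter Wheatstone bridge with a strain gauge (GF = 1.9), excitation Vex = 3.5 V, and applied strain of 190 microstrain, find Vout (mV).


Quarter bridge output: Vout = (GF * epsilon * Vex) / 4.
Vout = (1.9 * 190e-6 * 3.5) / 4
Vout = 0.0012635 / 4 V
Vout = 0.00031587 V = 0.3159 mV

0.3159 mV


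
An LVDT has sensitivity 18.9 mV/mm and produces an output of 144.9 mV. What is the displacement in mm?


Displacement = Vout / sensitivity.
d = 144.9 / 18.9
d = 7.667 mm

7.667 mm


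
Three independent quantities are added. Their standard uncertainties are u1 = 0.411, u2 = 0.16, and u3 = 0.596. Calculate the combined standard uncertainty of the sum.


For a sum of independent quantities, uc = sqrt(u1^2 + u2^2 + u3^2).
uc = sqrt(0.411^2 + 0.16^2 + 0.596^2)
uc = sqrt(0.168921 + 0.0256 + 0.355216)
uc = 0.7414

0.7414


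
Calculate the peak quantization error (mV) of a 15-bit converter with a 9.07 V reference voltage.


The maximum quantization error is +/- LSB/2.
LSB = Vref / 2^n = 9.07 / 32768 = 0.00027679 V
Max error = LSB / 2 = 0.00027679 / 2 = 0.0001384 V
Max error = 0.1384 mV

0.1384 mV


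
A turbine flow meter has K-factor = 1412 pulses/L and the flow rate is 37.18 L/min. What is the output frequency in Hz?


Frequency = K * Q / 60 (converting L/min to L/s).
f = 1412 * 37.18 / 60
f = 52498.16 / 60
f = 874.97 Hz

874.97 Hz


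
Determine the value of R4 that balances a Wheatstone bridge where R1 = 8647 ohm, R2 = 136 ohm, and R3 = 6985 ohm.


At balance: R1*R4 = R2*R3, so R4 = R2*R3/R1.
R4 = 136 * 6985 / 8647
R4 = 949960 / 8647
R4 = 109.86 ohm

109.86 ohm


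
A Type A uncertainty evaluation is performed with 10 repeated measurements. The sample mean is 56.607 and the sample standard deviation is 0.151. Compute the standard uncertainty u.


The standard uncertainty for Type A evaluation is u = s / sqrt(n).
u = 0.151 / sqrt(10)
u = 0.151 / 3.1623
u = 0.0478

0.0478


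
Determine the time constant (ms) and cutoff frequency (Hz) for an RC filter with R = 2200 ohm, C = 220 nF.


Time constant: tau = R * C.
tau = 2200 * 2.20e-07 = 0.000484 s
tau = 0.484 ms
Cutoff frequency: fc = 1 / (2*pi*R*C).
fc = 1 / (2*pi*0.000484) = 328.83 Hz

tau = 0.484 ms, fc = 328.83 Hz


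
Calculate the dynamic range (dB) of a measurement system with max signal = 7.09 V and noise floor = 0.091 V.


Dynamic range = 20 * log10(Vmax / Vnoise).
DR = 20 * log10(7.09 / 0.091)
DR = 20 * log10(77.91)
DR = 37.83 dB

37.83 dB


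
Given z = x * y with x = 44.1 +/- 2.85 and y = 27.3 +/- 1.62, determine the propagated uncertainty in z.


For a product z = x*y, the relative uncertainty is:
uz/z = sqrt((ux/x)^2 + (uy/y)^2)
Relative uncertainties: ux/x = 2.85/44.1 = 0.064626
uy/y = 1.62/27.3 = 0.059341
z = 44.1 * 27.3 = 1203.9
uz = 1203.9 * sqrt(0.064626^2 + 0.059341^2) = 105.629

105.629


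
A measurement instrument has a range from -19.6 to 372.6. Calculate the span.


Span = upper range - lower range.
Span = 372.6 - (-19.6)
Span = 392.2

392.2


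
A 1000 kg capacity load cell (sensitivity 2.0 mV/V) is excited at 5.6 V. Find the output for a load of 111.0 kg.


Vout = rated_output * Vex * (load / capacity).
Vout = 2.0 * 5.6 * (111.0 / 1000)
Vout = 2.0 * 5.6 * 0.111
Vout = 1.243 mV

1.243 mV


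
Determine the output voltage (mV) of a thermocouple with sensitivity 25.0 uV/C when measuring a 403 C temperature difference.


The thermocouple output V = sensitivity * dT.
V = 25.0 uV/C * 403 C
V = 10075.0 uV
V = 10.075 mV

10.075 mV


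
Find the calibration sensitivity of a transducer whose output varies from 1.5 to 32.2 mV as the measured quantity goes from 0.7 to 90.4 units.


Sensitivity = (y2 - y1) / (x2 - x1).
S = (32.2 - 1.5) / (90.4 - 0.7)
S = 30.7 / 89.7
S = 0.3423 mV/unit

0.3423 mV/unit


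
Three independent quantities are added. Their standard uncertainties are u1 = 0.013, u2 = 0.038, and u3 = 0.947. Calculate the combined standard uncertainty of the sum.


For a sum of independent quantities, uc = sqrt(u1^2 + u2^2 + u3^2).
uc = sqrt(0.013^2 + 0.038^2 + 0.947^2)
uc = sqrt(0.000169 + 0.001444 + 0.896809)
uc = 0.9479

0.9479


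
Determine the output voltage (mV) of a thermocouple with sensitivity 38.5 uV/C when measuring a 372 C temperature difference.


The thermocouple output V = sensitivity * dT.
V = 38.5 uV/C * 372 C
V = 14322.0 uV
V = 14.322 mV

14.322 mV


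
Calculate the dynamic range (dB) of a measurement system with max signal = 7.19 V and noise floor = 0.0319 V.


Dynamic range = 20 * log10(Vmax / Vnoise).
DR = 20 * log10(7.19 / 0.0319)
DR = 20 * log10(225.39)
DR = 47.06 dB

47.06 dB


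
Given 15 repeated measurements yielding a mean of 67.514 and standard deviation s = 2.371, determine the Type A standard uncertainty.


The standard uncertainty for Type A evaluation is u = s / sqrt(n).
u = 2.371 / sqrt(15)
u = 2.371 / 3.873
u = 0.6122

0.6122


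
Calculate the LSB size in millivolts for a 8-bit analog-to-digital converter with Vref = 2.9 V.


The resolution (LSB) of an ADC is Vref / 2^n.
LSB = 2.9 / 2^8
LSB = 2.9 / 256
LSB = 0.01132812 V = 11.328125 mV

11.328125 mV


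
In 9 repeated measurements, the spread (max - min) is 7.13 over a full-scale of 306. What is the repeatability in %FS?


Repeatability = (spread / full scale) * 100%.
R = (7.13 / 306) * 100
R = 2.33 %FS

2.33 %FS


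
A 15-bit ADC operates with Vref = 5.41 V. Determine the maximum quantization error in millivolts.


The maximum quantization error is +/- LSB/2.
LSB = Vref / 2^n = 5.41 / 32768 = 0.0001651 V
Max error = LSB / 2 = 0.0001651 / 2 = 8.255e-05 V
Max error = 0.0826 mV

0.0826 mV


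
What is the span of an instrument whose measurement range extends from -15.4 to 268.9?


Span = upper range - lower range.
Span = 268.9 - (-15.4)
Span = 284.3

284.3


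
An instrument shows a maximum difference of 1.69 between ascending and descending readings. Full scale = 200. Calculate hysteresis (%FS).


Hysteresis = (max difference / full scale) * 100%.
H = (1.69 / 200) * 100
H = 0.845 %FS

0.845 %FS


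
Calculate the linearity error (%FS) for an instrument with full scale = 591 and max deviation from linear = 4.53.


Linearity error = (max deviation / full scale) * 100%.
Linearity = (4.53 / 591) * 100
Linearity = 0.766 %FS

0.766 %FS


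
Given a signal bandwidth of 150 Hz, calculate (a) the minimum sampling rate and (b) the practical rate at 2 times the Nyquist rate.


By Nyquist theorem, fs_min = 2 * fmax.
fs_min = 2 * 150 = 300 Hz
Practical rate = 2 * fs_min = 2 * 300 = 600 Hz

fs_min = 300 Hz, fs_practical = 600 Hz


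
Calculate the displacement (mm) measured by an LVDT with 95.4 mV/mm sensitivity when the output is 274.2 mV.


Displacement = Vout / sensitivity.
d = 274.2 / 95.4
d = 2.874 mm

2.874 mm


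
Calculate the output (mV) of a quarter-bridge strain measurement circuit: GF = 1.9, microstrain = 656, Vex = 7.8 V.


Quarter bridge output: Vout = (GF * epsilon * Vex) / 4.
Vout = (1.9 * 656e-6 * 7.8) / 4
Vout = 0.00972192 / 4 V
Vout = 0.00243048 V = 2.4305 mV

2.4305 mV


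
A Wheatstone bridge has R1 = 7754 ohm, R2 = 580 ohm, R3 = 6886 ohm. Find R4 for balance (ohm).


At balance: R1*R4 = R2*R3, so R4 = R2*R3/R1.
R4 = 580 * 6886 / 7754
R4 = 3993880 / 7754
R4 = 515.07 ohm

515.07 ohm


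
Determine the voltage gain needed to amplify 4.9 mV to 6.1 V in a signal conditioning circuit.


Gain = Vout / Vin (converting to same units).
G = 6.1 V / 4.9 mV
G = 6100.0 mV / 4.9 mV
G = 1244.9

1244.9


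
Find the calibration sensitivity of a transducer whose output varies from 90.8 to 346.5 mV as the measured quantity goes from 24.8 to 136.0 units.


Sensitivity = (y2 - y1) / (x2 - x1).
S = (346.5 - 90.8) / (136.0 - 24.8)
S = 255.7 / 111.2
S = 2.2995 mV/unit

2.2995 mV/unit


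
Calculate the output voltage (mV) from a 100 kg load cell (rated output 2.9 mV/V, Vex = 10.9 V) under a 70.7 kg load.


Vout = rated_output * Vex * (load / capacity).
Vout = 2.9 * 10.9 * (70.7 / 100)
Vout = 2.9 * 10.9 * 0.707
Vout = 22.348 mV

22.348 mV


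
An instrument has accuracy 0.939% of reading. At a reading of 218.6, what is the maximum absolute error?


Absolute error = (accuracy% / 100) * reading.
Error = (0.939 / 100) * 218.6
Error = 0.00939 * 218.6
Error = 2.0527

2.0527


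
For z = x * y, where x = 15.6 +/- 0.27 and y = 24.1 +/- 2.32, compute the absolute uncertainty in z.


For a product z = x*y, the relative uncertainty is:
uz/z = sqrt((ux/x)^2 + (uy/y)^2)
Relative uncertainties: ux/x = 0.27/15.6 = 0.017308
uy/y = 2.32/24.1 = 0.096266
z = 15.6 * 24.1 = 376.0
uz = 376.0 * sqrt(0.017308^2 + 0.096266^2) = 36.772

36.772


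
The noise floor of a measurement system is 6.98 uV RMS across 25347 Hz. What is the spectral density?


Noise spectral density = Vrms / sqrt(BW).
NSD = 6.98 / sqrt(25347)
NSD = 6.98 / 159.2074
NSD = 0.0438 uV/sqrt(Hz)

0.0438 uV/sqrt(Hz)


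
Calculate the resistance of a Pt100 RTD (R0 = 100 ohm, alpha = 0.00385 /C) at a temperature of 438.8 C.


The RTD equation: Rt = R0 * (1 + alpha * T).
Rt = 100 * (1 + 0.00385 * 438.8)
Rt = 100 * (1 + 1.68938)
Rt = 100 * 2.68938
Rt = 268.938 ohm

268.938 ohm


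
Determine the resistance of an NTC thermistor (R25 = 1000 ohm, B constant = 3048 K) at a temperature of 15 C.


NTC thermistor equation: Rt = R25 * exp(B * (1/T - 1/T25)).
T in Kelvin: 288.15 K, T25 = 298.15 K
1/T - 1/T25 = 1/288.15 - 1/298.15 = 0.0001164
B * (1/T - 1/T25) = 3048 * 0.0001164 = 0.3548
Rt = 1000 * exp(0.3548) = 1425.9 ohm

1425.9 ohm


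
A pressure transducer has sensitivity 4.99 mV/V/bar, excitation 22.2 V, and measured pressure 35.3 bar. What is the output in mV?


Output = sensitivity * Vex * P.
Vout = 4.99 * 22.2 * 35.3
Vout = 110.778 * 35.3
Vout = 3910.46 mV

3910.46 mV


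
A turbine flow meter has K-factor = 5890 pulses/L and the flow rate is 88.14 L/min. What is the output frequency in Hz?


Frequency = K * Q / 60 (converting L/min to L/s).
f = 5890 * 88.14 / 60
f = 519144.6 / 60
f = 8652.41 Hz

8652.41 Hz


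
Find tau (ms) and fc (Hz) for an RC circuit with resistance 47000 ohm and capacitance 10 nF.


Time constant: tau = R * C.
tau = 47000 * 1.00e-08 = 0.00047 s
tau = 0.47 ms
Cutoff frequency: fc = 1 / (2*pi*R*C).
fc = 1 / (2*pi*0.00047) = 338.63 Hz

tau = 0.47 ms, fc = 338.63 Hz


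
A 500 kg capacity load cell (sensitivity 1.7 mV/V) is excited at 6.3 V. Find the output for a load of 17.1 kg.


Vout = rated_output * Vex * (load / capacity).
Vout = 1.7 * 6.3 * (17.1 / 500)
Vout = 1.7 * 6.3 * 0.0342
Vout = 0.366 mV

0.366 mV


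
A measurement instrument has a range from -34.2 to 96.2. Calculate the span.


Span = upper range - lower range.
Span = 96.2 - (-34.2)
Span = 130.4

130.4


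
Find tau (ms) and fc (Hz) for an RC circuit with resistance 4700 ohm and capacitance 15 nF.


Time constant: tau = R * C.
tau = 4700 * 1.50e-08 = 7.05e-05 s
tau = 0.0705 ms
Cutoff frequency: fc = 1 / (2*pi*R*C).
fc = 1 / (2*pi*7.05e-05) = 2257.52 Hz

tau = 0.0705 ms, fc = 2257.52 Hz


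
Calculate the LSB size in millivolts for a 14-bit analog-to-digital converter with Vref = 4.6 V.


The resolution (LSB) of an ADC is Vref / 2^n.
LSB = 4.6 / 2^14
LSB = 4.6 / 16384
LSB = 0.00028076 V = 0.28076172 mV

0.28076172 mV


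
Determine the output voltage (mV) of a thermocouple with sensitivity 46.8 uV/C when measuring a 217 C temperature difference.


The thermocouple output V = sensitivity * dT.
V = 46.8 uV/C * 217 C
V = 10155.6 uV
V = 10.156 mV

10.156 mV


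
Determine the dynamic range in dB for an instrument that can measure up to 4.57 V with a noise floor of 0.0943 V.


Dynamic range = 20 * log10(Vmax / Vnoise).
DR = 20 * log10(4.57 / 0.0943)
DR = 20 * log10(48.46)
DR = 33.71 dB

33.71 dB


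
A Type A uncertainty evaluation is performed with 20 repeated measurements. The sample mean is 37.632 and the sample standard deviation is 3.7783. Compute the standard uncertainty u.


The standard uncertainty for Type A evaluation is u = s / sqrt(n).
u = 3.7783 / sqrt(20)
u = 3.7783 / 4.4721
u = 0.8449

0.8449


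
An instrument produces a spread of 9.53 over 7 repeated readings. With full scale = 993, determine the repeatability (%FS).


Repeatability = (spread / full scale) * 100%.
R = (9.53 / 993) * 100
R = 0.96 %FS

0.96 %FS


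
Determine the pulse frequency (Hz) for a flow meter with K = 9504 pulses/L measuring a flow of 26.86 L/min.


Frequency = K * Q / 60 (converting L/min to L/s).
f = 9504 * 26.86 / 60
f = 255277.44 / 60
f = 4254.62 Hz

4254.62 Hz


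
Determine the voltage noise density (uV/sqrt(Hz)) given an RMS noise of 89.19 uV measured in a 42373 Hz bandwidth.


Noise spectral density = Vrms / sqrt(BW).
NSD = 89.19 / sqrt(42373)
NSD = 89.19 / 205.847
NSD = 0.4333 uV/sqrt(Hz)

0.4333 uV/sqrt(Hz)


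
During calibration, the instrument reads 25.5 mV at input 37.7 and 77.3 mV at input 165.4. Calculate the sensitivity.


Sensitivity = (y2 - y1) / (x2 - x1).
S = (77.3 - 25.5) / (165.4 - 37.7)
S = 51.8 / 127.7
S = 0.4056 mV/unit

0.4056 mV/unit


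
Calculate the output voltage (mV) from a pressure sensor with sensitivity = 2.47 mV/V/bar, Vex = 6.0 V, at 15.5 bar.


Output = sensitivity * Vex * P.
Vout = 2.47 * 6.0 * 15.5
Vout = 14.82 * 15.5
Vout = 229.71 mV

229.71 mV


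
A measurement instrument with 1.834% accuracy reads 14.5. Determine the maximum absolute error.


Absolute error = (accuracy% / 100) * reading.
Error = (1.834 / 100) * 14.5
Error = 0.01834 * 14.5
Error = 0.2659

0.2659


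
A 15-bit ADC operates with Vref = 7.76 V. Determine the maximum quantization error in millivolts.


The maximum quantization error is +/- LSB/2.
LSB = Vref / 2^n = 7.76 / 32768 = 0.00023682 V
Max error = LSB / 2 = 0.00023682 / 2 = 0.00011841 V
Max error = 0.1184 mV

0.1184 mV


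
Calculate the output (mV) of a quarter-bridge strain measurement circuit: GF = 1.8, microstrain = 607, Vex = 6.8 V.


Quarter bridge output: Vout = (GF * epsilon * Vex) / 4.
Vout = (1.8 * 607e-6 * 6.8) / 4
Vout = 0.00742968 / 4 V
Vout = 0.00185742 V = 1.8574 mV

1.8574 mV


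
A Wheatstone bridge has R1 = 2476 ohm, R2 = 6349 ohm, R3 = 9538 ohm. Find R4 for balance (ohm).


At balance: R1*R4 = R2*R3, so R4 = R2*R3/R1.
R4 = 6349 * 9538 / 2476
R4 = 60556762 / 2476
R4 = 24457.5 ohm

24457.5 ohm


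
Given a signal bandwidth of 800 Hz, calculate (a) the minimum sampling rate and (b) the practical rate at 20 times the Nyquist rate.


By Nyquist theorem, fs_min = 2 * fmax.
fs_min = 2 * 800 = 1600 Hz
Practical rate = 20 * fs_min = 20 * 1600 = 32000 Hz

fs_min = 1600 Hz, fs_practical = 32000 Hz


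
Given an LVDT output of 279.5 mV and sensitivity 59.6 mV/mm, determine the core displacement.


Displacement = Vout / sensitivity.
d = 279.5 / 59.6
d = 4.69 mm

4.69 mm


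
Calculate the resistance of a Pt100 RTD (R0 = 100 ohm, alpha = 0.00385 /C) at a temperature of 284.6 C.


The RTD equation: Rt = R0 * (1 + alpha * T).
Rt = 100 * (1 + 0.00385 * 284.6)
Rt = 100 * (1 + 1.09571)
Rt = 100 * 2.09571
Rt = 209.571 ohm

209.571 ohm


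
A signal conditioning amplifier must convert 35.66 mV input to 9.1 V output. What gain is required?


Gain = Vout / Vin (converting to same units).
G = 9.1 V / 35.66 mV
G = 9100.0 mV / 35.66 mV
G = 255.19

255.19


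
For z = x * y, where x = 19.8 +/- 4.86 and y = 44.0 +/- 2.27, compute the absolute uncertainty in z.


For a product z = x*y, the relative uncertainty is:
uz/z = sqrt((ux/x)^2 + (uy/y)^2)
Relative uncertainties: ux/x = 4.86/19.8 = 0.245455
uy/y = 2.27/44.0 = 0.051591
z = 19.8 * 44.0 = 871.2
uz = 871.2 * sqrt(0.245455^2 + 0.051591^2) = 218.512

218.512


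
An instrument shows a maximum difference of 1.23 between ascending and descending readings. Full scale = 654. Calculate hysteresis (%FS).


Hysteresis = (max difference / full scale) * 100%.
H = (1.23 / 654) * 100
H = 0.188 %FS

0.188 %FS


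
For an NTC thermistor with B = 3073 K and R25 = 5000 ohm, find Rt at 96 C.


NTC thermistor equation: Rt = R25 * exp(B * (1/T - 1/T25)).
T in Kelvin: 369.15 K, T25 = 298.15 K
1/T - 1/T25 = 1/369.15 - 1/298.15 = -0.00064509
B * (1/T - 1/T25) = 3073 * -0.00064509 = -1.9824
Rt = 5000 * exp(-1.9824) = 688.7 ohm

688.7 ohm


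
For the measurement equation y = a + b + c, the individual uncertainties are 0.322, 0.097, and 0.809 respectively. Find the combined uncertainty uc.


For a sum of independent quantities, uc = sqrt(u1^2 + u2^2 + u3^2).
uc = sqrt(0.322^2 + 0.097^2 + 0.809^2)
uc = sqrt(0.103684 + 0.009409 + 0.654481)
uc = 0.8761

0.8761


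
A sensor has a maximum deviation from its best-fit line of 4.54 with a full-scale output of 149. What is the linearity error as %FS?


Linearity error = (max deviation / full scale) * 100%.
Linearity = (4.54 / 149) * 100
Linearity = 3.047 %FS

3.047 %FS


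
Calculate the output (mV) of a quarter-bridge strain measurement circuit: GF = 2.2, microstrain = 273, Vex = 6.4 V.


Quarter bridge output: Vout = (GF * epsilon * Vex) / 4.
Vout = (2.2 * 273e-6 * 6.4) / 4
Vout = 0.00384384 / 4 V
Vout = 0.00096096 V = 0.961 mV

0.961 mV


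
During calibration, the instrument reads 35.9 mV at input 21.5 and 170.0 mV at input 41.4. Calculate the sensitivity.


Sensitivity = (y2 - y1) / (x2 - x1).
S = (170.0 - 35.9) / (41.4 - 21.5)
S = 134.1 / 19.9
S = 6.7387 mV/unit

6.7387 mV/unit


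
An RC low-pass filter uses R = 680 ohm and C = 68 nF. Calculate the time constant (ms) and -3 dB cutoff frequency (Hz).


Time constant: tau = R * C.
tau = 680 * 6.80e-08 = 4.624e-05 s
tau = 0.0462 ms
Cutoff frequency: fc = 1 / (2*pi*R*C).
fc = 1 / (2*pi*4.624e-05) = 3441.93 Hz

tau = 0.0462 ms, fc = 3441.93 Hz


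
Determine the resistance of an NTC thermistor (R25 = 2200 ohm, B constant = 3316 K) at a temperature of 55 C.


NTC thermistor equation: Rt = R25 * exp(B * (1/T - 1/T25)).
T in Kelvin: 328.15 K, T25 = 298.15 K
1/T - 1/T25 = 1/328.15 - 1/298.15 = -0.00030663
B * (1/T - 1/T25) = 3316 * -0.00030663 = -1.0168
Rt = 2200 * exp(-1.0168) = 795.9 ohm

795.9 ohm


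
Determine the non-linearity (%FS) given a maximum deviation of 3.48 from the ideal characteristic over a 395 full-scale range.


Linearity error = (max deviation / full scale) * 100%.
Linearity = (3.48 / 395) * 100
Linearity = 0.881 %FS

0.881 %FS


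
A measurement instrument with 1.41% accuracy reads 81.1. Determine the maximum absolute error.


Absolute error = (accuracy% / 100) * reading.
Error = (1.41 / 100) * 81.1
Error = 0.0141 * 81.1
Error = 1.1435

1.1435
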